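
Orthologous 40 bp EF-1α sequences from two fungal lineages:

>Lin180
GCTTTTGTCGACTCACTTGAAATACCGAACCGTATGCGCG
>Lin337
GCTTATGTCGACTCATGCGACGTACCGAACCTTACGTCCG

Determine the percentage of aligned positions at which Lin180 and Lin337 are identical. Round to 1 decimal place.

75.0%

Differing sites — 5:T/A; 16:C/T; 17:T/G; 18:T/C; 21:A/C; 22:A/G; 32:G/T; 35:T/C; 37:C/T; 38:G/C.
30 of the 40 sites match, so the percent identity is 30/40 × 100 = 75.0%.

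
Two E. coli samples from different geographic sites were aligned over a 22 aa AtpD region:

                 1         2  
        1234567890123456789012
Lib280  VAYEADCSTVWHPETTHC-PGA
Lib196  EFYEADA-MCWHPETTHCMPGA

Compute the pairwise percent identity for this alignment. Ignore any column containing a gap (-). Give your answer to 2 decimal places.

Excluding the 2 gap columns leaves 20 comparable sites.
Mismatches occur at site 1 (V↔E), site 2 (A↔F), site 7 (C↔A), site 9 (T↔M), site 10 (V↔C).
15 of the 20 comparable sites match, so the percent identity is 15/20 × 100 = 75.00%.

75.00%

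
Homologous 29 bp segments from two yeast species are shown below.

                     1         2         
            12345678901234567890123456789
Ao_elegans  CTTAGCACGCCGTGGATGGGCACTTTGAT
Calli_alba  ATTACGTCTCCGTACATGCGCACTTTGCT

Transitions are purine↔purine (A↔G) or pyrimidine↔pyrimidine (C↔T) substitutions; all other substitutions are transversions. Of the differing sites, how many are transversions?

8

Mismatches occur at site 1 (C↔A, transversion), site 5 (G↔C, transversion), site 6 (C↔G, transversion), site 7 (A↔T, transversion), site 9 (G↔T, transversion), site 14 (G↔A, transition), site 15 (G↔C, transversion), site 19 (G↔C, transversion), site 28 (A↔C, transversion).
Of the 9 differences, 1 transition and 8 transversions, so the answer is 8.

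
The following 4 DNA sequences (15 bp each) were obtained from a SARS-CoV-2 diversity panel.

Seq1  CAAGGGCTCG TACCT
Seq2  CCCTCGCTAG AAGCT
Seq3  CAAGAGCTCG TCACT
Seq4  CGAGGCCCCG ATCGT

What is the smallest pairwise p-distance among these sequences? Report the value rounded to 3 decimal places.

0.200

Pairwise Hamming distances:
  Seq1 vs Seq2: 7
  Seq1 vs Seq3: 3
  Seq1 vs Seq4: 6
  Seq2 vs Seq3: 8
  Seq2 vs Seq4: 10
  Seq3 vs Seq4: 8
The smallest is 3 mismatches, between Seq1 and Seq3; p = 3/15 = 0.200.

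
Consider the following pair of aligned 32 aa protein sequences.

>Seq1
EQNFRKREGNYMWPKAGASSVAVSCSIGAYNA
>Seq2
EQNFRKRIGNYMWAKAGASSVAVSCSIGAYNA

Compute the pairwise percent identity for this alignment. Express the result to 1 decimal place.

Differing sites — 8:E/I; 14:P/A.
30 of the 32 sites match, so the percent identity is 30/32 × 100 = 93.8%.

93.8%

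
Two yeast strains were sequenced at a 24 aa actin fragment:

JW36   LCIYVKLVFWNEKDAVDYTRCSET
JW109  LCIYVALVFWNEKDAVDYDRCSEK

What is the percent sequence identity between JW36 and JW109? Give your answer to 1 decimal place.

The sequences differ at positions 6 (K/A), 19 (T/D), 24 (T/K).
21 of the 24 sites match, so the percent identity is 21/24 × 100 = 87.5%.

87.5%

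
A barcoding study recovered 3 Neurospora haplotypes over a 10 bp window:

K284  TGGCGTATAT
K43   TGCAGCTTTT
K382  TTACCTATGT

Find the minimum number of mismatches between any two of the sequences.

4

Pairwise Hamming distances:
  K284 vs K43: 5
  K284 vs K382: 4
  K43 vs K382: 7
The smallest is 4, between K284 and K382.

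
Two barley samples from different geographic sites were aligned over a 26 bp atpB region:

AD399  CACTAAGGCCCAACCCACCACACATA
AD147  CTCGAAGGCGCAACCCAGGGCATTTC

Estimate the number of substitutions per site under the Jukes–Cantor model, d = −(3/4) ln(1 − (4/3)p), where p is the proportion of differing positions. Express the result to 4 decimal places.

0.4643

Mismatches occur at site 2 (A→T), site 4 (T→G), site 10 (C→G), site 18 (C→G), site 19 (C→G), site 20 (A→G), site 23 (C→T), site 24 (A→T), site 26 (A→C).
p = 9/26 = 0.346154.
d = −0.75 · ln(1 − (4/3)·0.346154) = −0.75 · ln(0.538461) = −0.75 · (-0.619040) = 0.4643.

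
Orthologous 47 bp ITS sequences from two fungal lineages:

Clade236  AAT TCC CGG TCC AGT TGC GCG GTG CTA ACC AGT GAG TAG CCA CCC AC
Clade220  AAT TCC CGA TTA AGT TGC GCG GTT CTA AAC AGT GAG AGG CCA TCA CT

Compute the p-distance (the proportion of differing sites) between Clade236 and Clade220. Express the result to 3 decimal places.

Differing sites — 9:G/A; 11:C/T; 12:C/A; 24:G/T; 29:C/A; 37:T/A; 38:A/G; 43:C/T; 45:C/A; 46:A/C; 47:C/T.
There are 11 differences over 47 sites, so p = 11/47 = 0.234.

0.234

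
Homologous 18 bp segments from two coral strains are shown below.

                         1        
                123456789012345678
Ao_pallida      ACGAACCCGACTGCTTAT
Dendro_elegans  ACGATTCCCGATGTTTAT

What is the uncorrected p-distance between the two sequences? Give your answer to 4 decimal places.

Differing sites — 5:A/T; 6:C/T; 9:G/C; 10:A/G; 11:C/A; 14:C/T.
There are 6 differences over 18 sites, so p = 6/18 = 0.3333.

0.3333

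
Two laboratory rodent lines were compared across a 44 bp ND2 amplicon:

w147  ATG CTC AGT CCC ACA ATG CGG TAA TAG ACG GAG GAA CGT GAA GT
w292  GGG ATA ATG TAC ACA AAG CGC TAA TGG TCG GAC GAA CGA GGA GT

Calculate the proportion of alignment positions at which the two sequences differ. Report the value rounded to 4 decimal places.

The sequences differ at positions 1 (A/G), 2 (T/G), 4 (C/A), 6 (C/A), 8 (G/T), 9 (T/G), 10 (C/T), 11 (C/A), 17 (T/A), 21 (G/C), 26 (A/G), 28 (A/T), 33 (G/C), 39 (T/A), 41 (A/G).
There are 15 differences over 44 sites, so p = 15/44 = 0.3409.

0.3409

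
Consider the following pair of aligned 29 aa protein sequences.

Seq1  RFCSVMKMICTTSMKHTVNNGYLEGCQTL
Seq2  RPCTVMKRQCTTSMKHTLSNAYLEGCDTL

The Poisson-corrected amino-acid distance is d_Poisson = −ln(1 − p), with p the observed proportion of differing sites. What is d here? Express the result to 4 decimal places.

The sequences differ at positions 2 (F/P), 4 (S/T), 8 (M/R), 9 (I/Q), 18 (V/L), 19 (N/S), 21 (G/A), 27 (Q/D).
p = 8/29 = 0.275862.
d = −ln(1 − 0.275862) = −ln(0.724138) = 0.3228.

0.3228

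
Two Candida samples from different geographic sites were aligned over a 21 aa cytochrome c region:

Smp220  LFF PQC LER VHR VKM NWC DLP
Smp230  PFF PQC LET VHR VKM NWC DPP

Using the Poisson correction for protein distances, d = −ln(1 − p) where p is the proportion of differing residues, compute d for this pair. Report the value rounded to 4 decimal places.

0.1542

Mismatches occur at site 1 (L↔P), site 9 (R↔T), site 20 (L↔P).
p = 3/21 = 0.142857.
d = −ln(1 − 0.142857) = −ln(0.857143) = 0.1542.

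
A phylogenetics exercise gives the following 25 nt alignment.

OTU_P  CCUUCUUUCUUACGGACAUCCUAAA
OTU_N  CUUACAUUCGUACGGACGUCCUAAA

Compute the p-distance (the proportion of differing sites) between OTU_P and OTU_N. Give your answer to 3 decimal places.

Mismatches occur at site 2 (C↔U), site 4 (U↔A), site 6 (U↔A), site 10 (U↔G), site 18 (A↔G).
There are 5 differences over 25 sites, so p = 5/25 = 0.200.

0.200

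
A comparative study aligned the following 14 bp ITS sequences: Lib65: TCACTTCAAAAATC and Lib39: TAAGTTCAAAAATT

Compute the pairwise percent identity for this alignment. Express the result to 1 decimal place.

The sequences differ at positions 2 (C/A), 4 (C/G), 14 (C/T).
11 of the 14 sites match, so the percent identity is 11/14 × 100 = 78.6%.

78.6%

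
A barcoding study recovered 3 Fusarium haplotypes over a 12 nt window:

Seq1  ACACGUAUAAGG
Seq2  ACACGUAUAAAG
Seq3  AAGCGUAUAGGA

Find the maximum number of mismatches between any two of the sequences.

5

Pairwise Hamming distances:
  Seq1 vs Seq2: 1
  Seq1 vs Seq3: 4
  Seq2 vs Seq3: 5
The largest is 5, between Seq2 and Seq3.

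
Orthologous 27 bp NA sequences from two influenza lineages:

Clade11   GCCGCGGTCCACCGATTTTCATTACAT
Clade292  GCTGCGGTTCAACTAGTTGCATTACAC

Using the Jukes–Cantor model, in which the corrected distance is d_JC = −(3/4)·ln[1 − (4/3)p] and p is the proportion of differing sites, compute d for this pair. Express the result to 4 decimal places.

Differing sites — 3:C/T; 9:C/T; 12:C/A; 14:G/T; 16:T/G; 19:T/G; 27:T/C.
p = 7/27 = 0.259259.
d = −0.75 · ln(1 − (4/3)·0.259259) = −0.75 · ln(0.654321) = −0.75 · (-0.424157) = 0.3181.

0.3181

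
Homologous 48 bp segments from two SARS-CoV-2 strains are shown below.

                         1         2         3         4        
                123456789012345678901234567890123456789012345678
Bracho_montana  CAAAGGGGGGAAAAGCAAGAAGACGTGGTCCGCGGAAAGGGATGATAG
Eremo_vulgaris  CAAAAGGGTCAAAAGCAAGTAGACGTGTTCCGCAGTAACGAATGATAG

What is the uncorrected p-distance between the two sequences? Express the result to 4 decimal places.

The sequences differ at positions 5 (G/A), 9 (G/T), 10 (G/C), 20 (A/T), 28 (G/T), 34 (G/A), 36 (A/T), 39 (G/C), 41 (G/A).
There are 9 differences over 48 sites, so p = 9/48 = 0.1875.

0.1875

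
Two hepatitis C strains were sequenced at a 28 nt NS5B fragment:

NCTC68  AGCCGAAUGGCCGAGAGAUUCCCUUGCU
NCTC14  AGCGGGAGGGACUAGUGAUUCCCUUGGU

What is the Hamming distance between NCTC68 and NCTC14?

Differing sites — 4:C/G; 6:A/G; 8:U/G; 11:C/A; 13:G/U; 16:A/U; 27:C/G.
That gives 7 mismatches out of 28 aligned sites, so the Hamming distance is 7.

7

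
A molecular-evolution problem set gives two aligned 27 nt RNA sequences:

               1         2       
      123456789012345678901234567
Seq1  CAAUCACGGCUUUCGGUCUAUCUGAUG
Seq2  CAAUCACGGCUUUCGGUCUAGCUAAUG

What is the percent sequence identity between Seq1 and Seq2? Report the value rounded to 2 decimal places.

92.59%

Mismatches occur at site 21 (U↔G), site 24 (G↔A).
25 of the 27 sites match, so the percent identity is 25/27 × 100 = 92.59%.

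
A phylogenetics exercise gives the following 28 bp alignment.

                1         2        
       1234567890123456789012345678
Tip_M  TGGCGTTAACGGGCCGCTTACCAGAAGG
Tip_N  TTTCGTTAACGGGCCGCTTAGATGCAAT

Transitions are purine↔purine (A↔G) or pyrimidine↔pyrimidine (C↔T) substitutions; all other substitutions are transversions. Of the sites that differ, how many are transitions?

1

The sequences differ at positions 2 (G/T, transversion), 3 (G/T, transversion), 21 (C/G, transversion), 22 (C/A, transversion), 23 (A/T, transversion), 25 (A/C, transversion), 27 (G/A, transition), 28 (G/T, transversion).
Of the 8 differences, 1 transition and 7 transversions, so the answer is 1.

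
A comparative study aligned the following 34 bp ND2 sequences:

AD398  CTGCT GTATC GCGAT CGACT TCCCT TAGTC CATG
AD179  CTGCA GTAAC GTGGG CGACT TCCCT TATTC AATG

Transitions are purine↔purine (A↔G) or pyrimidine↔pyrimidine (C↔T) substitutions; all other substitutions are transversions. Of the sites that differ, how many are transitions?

The sequences differ at positions 5 (T/A, transversion), 9 (T/A, transversion), 12 (C/T, transition), 14 (A/G, transition), 15 (T/G, transversion), 28 (G/T, transversion), 31 (C/A, transversion).
Of the 7 differences, 2 transitions and 5 transversions, so the answer is 2.

2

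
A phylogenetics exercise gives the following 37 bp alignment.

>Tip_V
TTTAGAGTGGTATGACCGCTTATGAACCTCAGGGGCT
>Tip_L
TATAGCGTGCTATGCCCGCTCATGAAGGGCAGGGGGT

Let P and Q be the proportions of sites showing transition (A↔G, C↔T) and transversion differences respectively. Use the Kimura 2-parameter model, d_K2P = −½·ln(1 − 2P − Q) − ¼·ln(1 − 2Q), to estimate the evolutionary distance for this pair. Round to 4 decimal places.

0.2991

Differing sites — 2:T/A (Tv); 6:A/C (Tv); 10:G/C (Tv); 15:A/C (Tv); 21:T/C (Ti); 27:C/G (Tv); 28:C/G (Tv); 29:T/G (Tv); 36:C/G (Tv).
Of the 9 differences, 1 transition and 8 transversions over 37 sites: P = 1/37 = 0.027027, Q = 8/37 = 0.216216.
d = −0.5·ln(0.729730) − 0.25·ln(0.567568) = −0.5·(-0.315081) − 0.25·(-0.566395) = 0.2991.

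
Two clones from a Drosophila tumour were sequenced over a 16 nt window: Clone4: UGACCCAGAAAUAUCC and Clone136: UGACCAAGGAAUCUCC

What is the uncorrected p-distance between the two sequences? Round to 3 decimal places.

0.188

The sequences differ at positions 6 (C/A), 9 (A/G), 13 (A/C).
There are 3 differences over 16 sites, so p = 3/16 = 0.188.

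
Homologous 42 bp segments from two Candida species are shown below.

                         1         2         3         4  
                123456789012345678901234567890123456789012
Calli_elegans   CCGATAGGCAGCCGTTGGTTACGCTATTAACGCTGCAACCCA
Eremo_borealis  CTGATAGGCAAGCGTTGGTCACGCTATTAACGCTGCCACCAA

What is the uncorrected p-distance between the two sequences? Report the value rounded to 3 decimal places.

0.143

The sequences differ at positions 2 (C/T), 11 (G/A), 12 (C/G), 20 (T/C), 37 (A/C), 41 (C/A).
There are 6 differences over 42 sites, so p = 6/42 = 0.143.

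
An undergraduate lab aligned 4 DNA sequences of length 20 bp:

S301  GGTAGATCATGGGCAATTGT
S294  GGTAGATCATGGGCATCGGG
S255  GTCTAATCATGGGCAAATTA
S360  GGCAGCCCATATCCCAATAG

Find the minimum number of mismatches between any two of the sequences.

Pairwise Hamming distances:
  S301 vs S294: 4
  S301 vs S255: 7
  S301 vs S360: 10
  S294 vs S255: 9
  S294 vs S360: 11
  S255 vs S360: 11
The smallest is 4, between S301 and S294.

4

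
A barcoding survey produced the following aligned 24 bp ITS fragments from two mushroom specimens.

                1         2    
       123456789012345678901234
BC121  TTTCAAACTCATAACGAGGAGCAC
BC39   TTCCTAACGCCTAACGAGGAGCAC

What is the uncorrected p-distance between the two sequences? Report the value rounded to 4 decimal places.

Mismatches occur at site 3 (T↔C), site 5 (A↔T), site 9 (T↔G), site 11 (A↔C).
There are 4 differences over 24 sites, so p = 4/24 = 0.1667.

0.1667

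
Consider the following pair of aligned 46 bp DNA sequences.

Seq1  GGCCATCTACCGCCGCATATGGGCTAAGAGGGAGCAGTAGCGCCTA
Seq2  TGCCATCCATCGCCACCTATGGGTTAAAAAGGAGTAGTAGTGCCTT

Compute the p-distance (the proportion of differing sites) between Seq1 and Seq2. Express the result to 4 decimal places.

0.2391

Differing sites — 1:G/T; 8:T/C; 10:C/T; 15:G/A; 17:A/C; 24:C/T; 28:G/A; 30:G/A; 35:C/T; 41:C/T; 46:A/T.
There are 11 differences over 46 sites, so p = 11/46 = 0.2391.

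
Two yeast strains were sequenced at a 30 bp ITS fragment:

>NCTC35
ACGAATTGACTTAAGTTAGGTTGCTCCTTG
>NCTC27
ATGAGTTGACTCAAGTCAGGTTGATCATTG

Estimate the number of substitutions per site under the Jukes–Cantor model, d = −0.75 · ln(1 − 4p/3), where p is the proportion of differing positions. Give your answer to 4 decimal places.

0.2326

The sequences differ at positions 2 (C/T), 5 (A/G), 12 (T/C), 17 (T/C), 24 (C/A), 27 (C/A).
p = 6/30 = 0.200000.
d = −0.75 · ln(1 − (4/3)·0.200000) = −0.75 · ln(0.733333) = −0.75 · (-0.310155) = 0.2326.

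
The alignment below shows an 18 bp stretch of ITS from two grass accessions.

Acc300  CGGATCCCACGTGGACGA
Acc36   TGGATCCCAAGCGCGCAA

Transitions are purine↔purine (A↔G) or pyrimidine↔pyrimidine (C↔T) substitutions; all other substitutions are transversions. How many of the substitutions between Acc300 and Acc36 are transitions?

4

Mismatches occur at site 1 (C/T, transition), site 10 (C/A, transversion), site 12 (T/C, transition), site 14 (G/C, transversion), site 15 (A/G, transition), site 17 (G/A, transition).
Of the 6 differences, 4 transitions and 2 transversions, so the answer is 4.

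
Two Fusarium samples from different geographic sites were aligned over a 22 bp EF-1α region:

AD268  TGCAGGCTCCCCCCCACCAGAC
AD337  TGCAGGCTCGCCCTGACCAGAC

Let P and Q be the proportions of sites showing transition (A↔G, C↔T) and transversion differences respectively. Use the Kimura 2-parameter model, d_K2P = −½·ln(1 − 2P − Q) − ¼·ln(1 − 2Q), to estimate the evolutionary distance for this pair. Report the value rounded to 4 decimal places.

0.1505

The sequences differ at positions 10 (C/G, transversion), 14 (C/T, transition), 15 (C/G, transversion).
Of the 3 differences, 1 transition and 2 transversions over 22 sites: P = 1/22 = 0.045455, Q = 2/22 = 0.090909.
d = −0.5·ln(0.818181) − 0.25·ln(0.818182) = −0.5·(-0.200672) − 0.25·(-0.200670) = 0.1505.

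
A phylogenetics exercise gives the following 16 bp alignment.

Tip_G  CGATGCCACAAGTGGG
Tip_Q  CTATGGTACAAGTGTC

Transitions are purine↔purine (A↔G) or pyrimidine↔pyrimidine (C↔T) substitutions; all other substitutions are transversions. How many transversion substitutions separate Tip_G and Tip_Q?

Differing sites — 2:G/T (Tv); 6:C/G (Tv); 7:C/T (Ti); 15:G/T (Tv); 16:G/C (Tv).
Of the 5 differences, 1 transition and 4 transversions, so the answer is 4.

4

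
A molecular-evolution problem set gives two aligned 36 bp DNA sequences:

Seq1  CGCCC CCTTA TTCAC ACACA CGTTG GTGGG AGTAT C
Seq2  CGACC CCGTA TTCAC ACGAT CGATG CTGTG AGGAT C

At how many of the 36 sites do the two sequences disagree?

9

Mismatches occur at site 3 (C→A), site 8 (T→G), site 18 (A→G), site 19 (C→A), site 20 (A→T), site 23 (T→A), site 26 (G→C), site 29 (G→T), site 33 (T→G).
That gives 9 mismatches out of 36 aligned sites, so the Hamming distance is 9.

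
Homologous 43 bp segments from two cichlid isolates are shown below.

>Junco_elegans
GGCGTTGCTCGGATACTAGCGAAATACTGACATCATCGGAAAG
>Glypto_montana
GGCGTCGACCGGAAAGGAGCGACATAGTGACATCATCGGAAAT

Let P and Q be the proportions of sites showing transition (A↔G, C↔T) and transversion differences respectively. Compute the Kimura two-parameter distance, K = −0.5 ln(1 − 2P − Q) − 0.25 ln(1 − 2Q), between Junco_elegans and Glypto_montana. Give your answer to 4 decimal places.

0.2462

The sequences differ at positions 6 (T/C, transition), 8 (C/A, transversion), 9 (T/C, transition), 14 (T/A, transversion), 16 (C/G, transversion), 17 (T/G, transversion), 23 (A/C, transversion), 27 (C/G, transversion), 43 (G/T, transversion).
Of the 9 differences, 2 transitions and 7 transversions over 43 sites: P = 2/43 = 0.046512, Q = 7/43 = 0.162791.
d = −0.5·ln(0.744185) − 0.25·ln(0.674418) = −0.5·(-0.295466) − 0.25·(-0.393905) = 0.2462.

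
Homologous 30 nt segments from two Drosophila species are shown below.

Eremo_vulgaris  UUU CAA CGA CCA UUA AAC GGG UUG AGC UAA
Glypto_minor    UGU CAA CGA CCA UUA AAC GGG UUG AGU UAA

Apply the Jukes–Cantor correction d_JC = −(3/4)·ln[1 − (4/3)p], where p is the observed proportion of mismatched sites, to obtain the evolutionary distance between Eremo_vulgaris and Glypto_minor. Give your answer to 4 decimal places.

0.0698

Differing sites — 2:U/G; 27:C/U.
p = 2/30 = 0.066667.
d = −0.75 · ln(1 − (4/3)·0.066667) = −0.75 · ln(0.911111) = −0.75 · (-0.093091) = 0.0698.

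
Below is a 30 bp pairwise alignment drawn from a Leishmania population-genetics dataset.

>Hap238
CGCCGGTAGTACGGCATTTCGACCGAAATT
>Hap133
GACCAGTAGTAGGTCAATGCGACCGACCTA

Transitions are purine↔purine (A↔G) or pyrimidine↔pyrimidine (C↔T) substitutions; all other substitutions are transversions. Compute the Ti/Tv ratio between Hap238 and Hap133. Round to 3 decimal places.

0.250

Differing sites — 1:C/G (Tv); 2:G/A (Ti); 5:G/A (Ti); 12:C/G (Tv); 14:G/T (Tv); 17:T/A (Tv); 19:T/G (Tv); 27:A/C (Tv); 28:A/C (Tv); 30:T/A (Tv).
Of the 10 differences, 2 transitions and 8 transversions, so Ti/Tv = 2/8 = 0.250.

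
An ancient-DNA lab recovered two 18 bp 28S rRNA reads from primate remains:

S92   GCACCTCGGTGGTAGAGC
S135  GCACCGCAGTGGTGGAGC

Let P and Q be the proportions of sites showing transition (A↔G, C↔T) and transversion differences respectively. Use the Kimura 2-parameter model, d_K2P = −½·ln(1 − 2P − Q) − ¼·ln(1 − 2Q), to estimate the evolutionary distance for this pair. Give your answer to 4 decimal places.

Mismatches occur at site 6 (T↔G, transversion), site 8 (G↔A, transition), site 14 (A↔G, transition).
Of the 3 differences, 2 transitions and 1 transversion over 18 sites: P = 2/18 = 0.111111, Q = 1/18 = 0.055556.
d = −0.5·ln(0.722222) − 0.25·ln(0.888888) = −0.5·(-0.325423) − 0.25·(-0.117784) = 0.1922.

0.1922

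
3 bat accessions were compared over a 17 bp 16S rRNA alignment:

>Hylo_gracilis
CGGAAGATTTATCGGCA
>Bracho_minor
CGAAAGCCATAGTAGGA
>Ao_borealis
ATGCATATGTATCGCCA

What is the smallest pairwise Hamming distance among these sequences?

Pairwise Hamming distances:
  Hylo_gracilis vs Bracho_minor: 8
  Hylo_gracilis vs Ao_borealis: 6
  Bracho_minor vs Ao_borealis: 13
The smallest is 6, between Hylo_gracilis and Ao_borealis.

6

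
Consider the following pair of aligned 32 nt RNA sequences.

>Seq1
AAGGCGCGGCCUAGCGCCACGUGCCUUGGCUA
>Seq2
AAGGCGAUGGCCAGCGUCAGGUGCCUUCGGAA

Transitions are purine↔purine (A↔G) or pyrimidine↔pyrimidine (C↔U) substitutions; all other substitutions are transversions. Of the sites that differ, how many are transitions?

Mismatches occur at site 7 (C/A, transversion), site 8 (G/U, transversion), site 10 (C/G, transversion), site 12 (U/C, transition), site 17 (C/U, transition), site 20 (C/G, transversion), site 28 (G/C, transversion), site 30 (C/G, transversion), site 31 (U/A, transversion).
Of the 9 differences, 2 transitions and 7 transversions, so the answer is 2.

2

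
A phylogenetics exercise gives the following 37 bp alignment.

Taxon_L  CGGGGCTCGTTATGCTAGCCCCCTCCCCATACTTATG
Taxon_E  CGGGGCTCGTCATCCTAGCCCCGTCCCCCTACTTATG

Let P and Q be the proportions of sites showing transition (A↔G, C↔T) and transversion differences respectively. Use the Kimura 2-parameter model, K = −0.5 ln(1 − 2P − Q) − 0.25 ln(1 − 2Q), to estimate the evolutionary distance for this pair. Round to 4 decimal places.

0.1168

Mismatches occur at site 11 (T→C, transition), site 14 (G→C, transversion), site 23 (C→G, transversion), site 29 (A→C, transversion).
Of the 4 differences, 1 transition and 3 transversions over 37 sites: P = 1/37 = 0.027027, Q = 3/37 = 0.081081.
d = −0.5·ln(0.864865) − 0.25·ln(0.837838) = −0.5·(-0.145182) − 0.25·(-0.176931) = 0.1168.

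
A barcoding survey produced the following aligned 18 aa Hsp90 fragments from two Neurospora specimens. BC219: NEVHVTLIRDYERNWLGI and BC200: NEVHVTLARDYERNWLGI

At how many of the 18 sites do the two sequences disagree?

Differing sites — 8:I/A.
That gives 1 mismatch out of 18 aligned sites, so the Hamming distance is 1.

1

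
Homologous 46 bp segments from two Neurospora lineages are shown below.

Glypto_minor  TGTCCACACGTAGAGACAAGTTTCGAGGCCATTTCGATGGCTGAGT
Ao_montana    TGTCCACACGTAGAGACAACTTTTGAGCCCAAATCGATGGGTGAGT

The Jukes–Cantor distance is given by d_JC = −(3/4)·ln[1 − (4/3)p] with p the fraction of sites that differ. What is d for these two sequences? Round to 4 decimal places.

0.1433

Mismatches occur at site 20 (G↔C), site 24 (C↔T), site 28 (G↔C), site 32 (T↔A), site 33 (T↔A), site 41 (C↔G).
p = 6/46 = 0.130435.
d = −0.75 · ln(1 − (4/3)·0.130435) = −0.75 · ln(0.826087) = −0.75 · (-0.191055) = 0.1433.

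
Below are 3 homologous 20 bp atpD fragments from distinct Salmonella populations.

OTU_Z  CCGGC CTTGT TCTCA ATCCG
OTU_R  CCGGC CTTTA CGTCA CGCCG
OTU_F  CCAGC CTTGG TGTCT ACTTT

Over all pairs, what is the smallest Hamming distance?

6

Pairwise Hamming distances:
  OTU_Z vs OTU_R: 6
  OTU_Z vs OTU_F: 8
  OTU_R vs OTU_F: 10
The smallest is 6, between OTU_Z and OTU_R.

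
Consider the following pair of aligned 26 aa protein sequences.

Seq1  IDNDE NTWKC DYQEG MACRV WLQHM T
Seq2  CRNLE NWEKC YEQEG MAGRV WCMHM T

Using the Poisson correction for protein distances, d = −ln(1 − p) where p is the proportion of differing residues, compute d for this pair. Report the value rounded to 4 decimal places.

0.4855

The sequences differ at positions 1 (I/C), 2 (D/R), 4 (D/L), 7 (T/W), 8 (W/E), 11 (D/Y), 12 (Y/E), 18 (C/G), 22 (L/C), 23 (Q/M).
p = 10/26 = 0.384615.
d = −ln(1 − 0.384615) = −ln(0.615385) = 0.4855.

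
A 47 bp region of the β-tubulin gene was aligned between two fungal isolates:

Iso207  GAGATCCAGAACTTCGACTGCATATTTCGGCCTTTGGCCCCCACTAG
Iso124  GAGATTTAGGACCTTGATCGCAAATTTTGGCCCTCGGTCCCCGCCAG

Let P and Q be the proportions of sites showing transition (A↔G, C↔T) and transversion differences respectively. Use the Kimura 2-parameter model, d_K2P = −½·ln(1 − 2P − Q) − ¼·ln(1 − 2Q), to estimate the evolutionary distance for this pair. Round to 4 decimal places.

0.4381

Mismatches occur at site 6 (C→T, transition), site 7 (C→T, transition), site 10 (A→G, transition), site 13 (T→C, transition), site 15 (C→T, transition), site 18 (C→T, transition), site 19 (T→C, transition), site 23 (T→A, transversion), site 28 (C→T, transition), site 33 (T→C, transition), site 35 (T→C, transition), site 38 (C→T, transition), site 43 (A→G, transition), site 45 (T→C, transition).
Of the 14 differences, 13 transitions and 1 transversion over 47 sites: P = 13/47 = 0.276596, Q = 1/47 = 0.021277.
d = −0.5·ln(0.425531) − 0.25·ln(0.957446) = −0.5·(-0.854417) − 0.25·(-0.043486) = 0.4381.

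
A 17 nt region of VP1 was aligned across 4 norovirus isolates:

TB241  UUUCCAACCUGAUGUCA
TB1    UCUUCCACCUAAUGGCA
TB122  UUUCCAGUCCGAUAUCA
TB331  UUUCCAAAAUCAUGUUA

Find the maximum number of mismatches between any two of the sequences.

9

Pairwise Hamming distances:
  TB241 vs TB1: 5
  TB241 vs TB122: 4
  TB241 vs TB331: 4
  TB1 vs TB122: 9
  TB1 vs TB331: 8
  TB122 vs TB331: 7
The largest is 9, between TB1 and TB122.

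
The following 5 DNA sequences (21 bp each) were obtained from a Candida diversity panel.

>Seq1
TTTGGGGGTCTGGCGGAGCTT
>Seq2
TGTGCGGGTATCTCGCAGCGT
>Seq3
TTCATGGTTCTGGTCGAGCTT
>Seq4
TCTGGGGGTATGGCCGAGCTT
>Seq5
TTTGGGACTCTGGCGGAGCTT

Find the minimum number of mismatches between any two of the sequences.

2

Pairwise Hamming distances:
  Seq1 vs Seq2: 7
  Seq1 vs Seq3: 6
  Seq1 vs Seq4: 3
  Seq1 vs Seq5: 2
  Seq2 vs Seq3: 12
  Seq2 vs Seq4: 7
  Seq2 vs Seq5: 9
  Seq3 vs Seq4: 7
  Seq3 vs Seq5: 7
  Seq4 vs Seq5: 5
The smallest is 2, between Seq1 and Seq5.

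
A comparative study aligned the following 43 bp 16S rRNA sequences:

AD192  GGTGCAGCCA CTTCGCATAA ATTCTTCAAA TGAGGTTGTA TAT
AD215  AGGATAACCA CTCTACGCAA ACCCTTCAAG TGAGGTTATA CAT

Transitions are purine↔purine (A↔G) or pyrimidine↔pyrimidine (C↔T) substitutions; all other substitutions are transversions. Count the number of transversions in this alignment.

1

The sequences differ at positions 1 (G/A, transition), 3 (T/G, transversion), 4 (G/A, transition), 5 (C/T, transition), 7 (G/A, transition), 13 (T/C, transition), 14 (C/T, transition), 15 (G/A, transition), 17 (A/G, transition), 18 (T/C, transition), 22 (T/C, transition), 23 (T/C, transition), 30 (A/G, transition), 38 (G/A, transition), 41 (T/C, transition).
Of the 15 differences, 14 transitions and 1 transversion, so the answer is 1.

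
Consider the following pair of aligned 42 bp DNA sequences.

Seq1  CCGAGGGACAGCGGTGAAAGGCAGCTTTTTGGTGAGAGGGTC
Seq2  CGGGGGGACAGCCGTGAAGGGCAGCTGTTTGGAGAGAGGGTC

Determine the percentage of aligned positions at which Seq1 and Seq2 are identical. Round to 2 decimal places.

85.71%

Mismatches occur at site 2 (C→G), site 4 (A→G), site 13 (G→C), site 19 (A→G), site 27 (T→G), site 33 (T→A).
36 of the 42 sites match, so the percent identity is 36/42 × 100 = 85.71%.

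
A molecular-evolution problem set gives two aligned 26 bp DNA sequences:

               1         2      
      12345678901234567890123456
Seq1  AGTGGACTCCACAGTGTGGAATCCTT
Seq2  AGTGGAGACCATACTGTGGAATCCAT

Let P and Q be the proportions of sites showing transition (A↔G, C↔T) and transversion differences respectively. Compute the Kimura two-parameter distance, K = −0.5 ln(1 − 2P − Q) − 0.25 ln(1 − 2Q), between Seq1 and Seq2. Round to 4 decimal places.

0.2231

Differing sites — 7:C/G (Tv); 8:T/A (Tv); 12:C/T (Ti); 14:G/C (Tv); 25:T/A (Tv).
Of the 5 differences, 1 transition and 4 transversions over 26 sites: P = 1/26 = 0.038462, Q = 4/26 = 0.153846.
d = −0.5·ln(0.769230) − 0.25·ln(0.692308) = −0.5·(-0.262365) − 0.25·(-0.367724) = 0.2231.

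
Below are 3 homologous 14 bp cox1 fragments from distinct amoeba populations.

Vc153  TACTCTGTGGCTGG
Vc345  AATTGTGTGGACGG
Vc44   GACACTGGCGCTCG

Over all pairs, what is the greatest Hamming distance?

Pairwise Hamming distances:
  Vc153 vs Vc345: 5
  Vc153 vs Vc44: 5
  Vc345 vs Vc44: 9
The largest is 9, between Vc345 and Vc44.

9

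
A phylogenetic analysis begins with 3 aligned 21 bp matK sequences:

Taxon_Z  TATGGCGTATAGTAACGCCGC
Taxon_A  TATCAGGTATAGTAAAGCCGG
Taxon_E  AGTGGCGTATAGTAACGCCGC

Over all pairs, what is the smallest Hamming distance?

Pairwise Hamming distances:
  Taxon_Z vs Taxon_A: 5
  Taxon_Z vs Taxon_E: 2
  Taxon_A vs Taxon_E: 7
The smallest is 2, between Taxon_Z and Taxon_E.

2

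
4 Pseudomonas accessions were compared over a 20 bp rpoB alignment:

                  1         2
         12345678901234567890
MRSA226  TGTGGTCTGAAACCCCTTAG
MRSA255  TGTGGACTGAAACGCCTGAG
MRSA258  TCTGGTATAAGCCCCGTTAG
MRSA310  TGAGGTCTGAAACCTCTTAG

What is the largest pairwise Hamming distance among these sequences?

9

Pairwise Hamming distances:
  MRSA226 vs MRSA255: 3
  MRSA226 vs MRSA258: 6
  MRSA226 vs MRSA310: 2
  MRSA255 vs MRSA258: 9
  MRSA255 vs MRSA310: 5
  MRSA258 vs MRSA310: 8
The largest is 9, between MRSA255 and MRSA258.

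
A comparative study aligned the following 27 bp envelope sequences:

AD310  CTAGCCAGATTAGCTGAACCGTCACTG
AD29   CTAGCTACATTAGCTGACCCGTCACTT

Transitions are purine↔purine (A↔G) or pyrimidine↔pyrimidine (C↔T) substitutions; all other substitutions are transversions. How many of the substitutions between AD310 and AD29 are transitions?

1

Mismatches occur at site 6 (C/T, transition), site 8 (G/C, transversion), site 18 (A/C, transversion), site 27 (G/T, transversion).
Of the 4 differences, 1 transition and 3 transversions, so the answer is 1.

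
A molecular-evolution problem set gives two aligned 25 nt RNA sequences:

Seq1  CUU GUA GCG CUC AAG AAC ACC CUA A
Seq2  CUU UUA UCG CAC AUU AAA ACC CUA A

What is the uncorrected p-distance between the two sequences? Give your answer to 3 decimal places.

The sequences differ at positions 4 (G/U), 7 (G/U), 11 (U/A), 14 (A/U), 15 (G/U), 18 (C/A).
There are 6 differences over 25 sites, so p = 6/25 = 0.240.

0.240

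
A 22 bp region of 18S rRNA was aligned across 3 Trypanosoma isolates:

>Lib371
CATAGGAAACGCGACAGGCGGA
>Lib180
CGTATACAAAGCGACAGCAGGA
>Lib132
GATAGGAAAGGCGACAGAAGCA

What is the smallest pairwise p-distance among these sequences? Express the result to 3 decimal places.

0.227

Pairwise Hamming distances:
  Lib371 vs Lib180: 7
  Lib371 vs Lib132: 5
  Lib180 vs Lib132: 8
The smallest is 5 mismatches, between Lib371 and Lib132; p = 5/22 = 0.227.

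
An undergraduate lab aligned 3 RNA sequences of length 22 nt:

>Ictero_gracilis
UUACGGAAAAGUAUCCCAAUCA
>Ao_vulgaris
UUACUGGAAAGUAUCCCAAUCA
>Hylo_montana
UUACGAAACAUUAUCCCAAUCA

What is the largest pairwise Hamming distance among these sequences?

5

Pairwise Hamming distances:
  Ictero_gracilis vs Ao_vulgaris: 2
  Ictero_gracilis vs Hylo_montana: 3
  Ao_vulgaris vs Hylo_montana: 5
The largest is 5, between Ao_vulgaris and Hylo_montana.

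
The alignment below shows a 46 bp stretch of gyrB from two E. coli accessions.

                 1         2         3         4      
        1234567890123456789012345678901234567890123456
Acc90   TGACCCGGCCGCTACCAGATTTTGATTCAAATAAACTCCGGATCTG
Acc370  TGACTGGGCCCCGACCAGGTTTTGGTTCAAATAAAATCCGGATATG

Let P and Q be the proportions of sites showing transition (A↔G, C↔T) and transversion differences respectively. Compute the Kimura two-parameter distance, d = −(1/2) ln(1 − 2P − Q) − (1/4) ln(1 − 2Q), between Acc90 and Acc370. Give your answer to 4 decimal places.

0.1979

Differing sites — 5:C/T (Ti); 6:C/G (Tv); 11:G/C (Tv); 13:T/G (Tv); 19:A/G (Ti); 25:A/G (Ti); 36:C/A (Tv); 44:C/A (Tv).
Of the 8 differences, 3 transitions and 5 transversions over 46 sites: P = 3/46 = 0.065217, Q = 5/46 = 0.108696.
d = −0.5·ln(0.760870) − 0.25·ln(0.782608) = −0.5·(-0.273293) − 0.25·(-0.245123) = 0.1979.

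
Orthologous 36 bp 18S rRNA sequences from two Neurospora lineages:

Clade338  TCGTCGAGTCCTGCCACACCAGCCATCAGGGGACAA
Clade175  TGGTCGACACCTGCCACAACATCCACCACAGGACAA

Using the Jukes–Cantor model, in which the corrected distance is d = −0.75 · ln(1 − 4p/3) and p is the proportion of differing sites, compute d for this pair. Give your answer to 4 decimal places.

Mismatches occur at site 2 (C→G), site 8 (G→C), site 9 (T→A), site 19 (C→A), site 22 (G→T), site 26 (T→C), site 29 (G→C), site 30 (G→A).
p = 8/36 = 0.222222.
d = −0.75 · ln(1 − (4/3)·0.222222) = −0.75 · ln(0.703704) = −0.75 · (-0.351397) = 0.2635.

0.2635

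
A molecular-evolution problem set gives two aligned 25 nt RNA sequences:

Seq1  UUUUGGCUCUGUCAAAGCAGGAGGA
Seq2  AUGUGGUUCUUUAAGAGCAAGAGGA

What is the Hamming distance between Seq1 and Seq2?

7

Mismatches occur at site 1 (U↔A), site 3 (U↔G), site 7 (C↔U), site 11 (G↔U), site 13 (C↔A), site 15 (A↔G), site 20 (G↔A).
That gives 7 mismatches out of 25 aligned sites, so the Hamming distance is 7.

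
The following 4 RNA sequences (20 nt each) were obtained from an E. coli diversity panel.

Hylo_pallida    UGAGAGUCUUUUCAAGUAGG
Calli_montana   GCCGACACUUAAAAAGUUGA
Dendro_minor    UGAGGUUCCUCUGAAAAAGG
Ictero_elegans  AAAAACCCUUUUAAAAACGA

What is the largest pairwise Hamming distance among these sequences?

14

Pairwise Hamming distances:
  Hylo_pallida vs Calli_montana: 10
  Hylo_pallida vs Dendro_minor: 7
  Hylo_pallida vs Ictero_elegans: 10
  Calli_montana vs Dendro_minor: 14
  Calli_montana vs Ictero_elegans: 10
  Dendro_minor vs Ictero_elegans: 11
The largest is 14, between Calli_montana and Dendro_minor.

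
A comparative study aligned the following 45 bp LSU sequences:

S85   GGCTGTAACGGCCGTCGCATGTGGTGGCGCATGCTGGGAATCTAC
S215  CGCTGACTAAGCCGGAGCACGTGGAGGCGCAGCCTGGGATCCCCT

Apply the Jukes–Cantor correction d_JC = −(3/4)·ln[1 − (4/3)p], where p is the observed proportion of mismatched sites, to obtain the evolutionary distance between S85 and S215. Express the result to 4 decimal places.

The sequences differ at positions 1 (G/C), 6 (T/A), 7 (A/C), 8 (A/T), 9 (C/A), 10 (G/A), 15 (T/G), 16 (C/A), 20 (T/C), 25 (T/A), 32 (T/G), 33 (G/C), 40 (A/T), 41 (T/C), 43 (T/C), 44 (A/C), 45 (C/T).
p = 17/45 = 0.377778.
d = −0.75 · ln(1 − (4/3)·0.377778) = −0.75 · ln(0.496296) = −0.75 · (-0.700583) = 0.5254.

0.5254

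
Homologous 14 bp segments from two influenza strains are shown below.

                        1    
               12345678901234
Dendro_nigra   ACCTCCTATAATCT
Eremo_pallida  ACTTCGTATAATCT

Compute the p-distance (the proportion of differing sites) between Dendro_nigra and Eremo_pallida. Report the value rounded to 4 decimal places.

The sequences differ at positions 3 (C/T), 6 (C/G).
There are 2 differences over 14 sites, so p = 2/14 = 0.1429.

0.1429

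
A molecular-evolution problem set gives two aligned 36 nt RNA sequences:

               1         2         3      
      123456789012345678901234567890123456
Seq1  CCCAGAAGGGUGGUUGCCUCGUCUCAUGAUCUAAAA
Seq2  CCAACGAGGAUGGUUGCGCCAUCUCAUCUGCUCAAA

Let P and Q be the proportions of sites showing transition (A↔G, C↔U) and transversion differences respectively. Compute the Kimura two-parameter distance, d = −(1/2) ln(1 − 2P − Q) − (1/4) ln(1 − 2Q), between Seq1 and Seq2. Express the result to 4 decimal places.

The sequences differ at positions 3 (C/A, transversion), 5 (G/C, transversion), 6 (A/G, transition), 10 (G/A, transition), 18 (C/G, transversion), 19 (U/C, transition), 21 (G/A, transition), 28 (G/C, transversion), 29 (A/U, transversion), 30 (U/G, transversion), 33 (A/C, transversion).
Of the 11 differences, 4 transitions and 7 transversions over 36 sites: P = 4/36 = 0.111111, Q = 7/36 = 0.194444.
d = −0.5·ln(0.583334) − 0.25·ln(0.611112) = −0.5·(-0.538995) − 0.25·(-0.492475) = 0.3926.

0.3926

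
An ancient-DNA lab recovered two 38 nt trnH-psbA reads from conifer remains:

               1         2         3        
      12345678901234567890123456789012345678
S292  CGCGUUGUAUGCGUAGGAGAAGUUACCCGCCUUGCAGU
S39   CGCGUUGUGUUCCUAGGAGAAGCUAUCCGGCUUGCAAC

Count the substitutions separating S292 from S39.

Mismatches occur at site 9 (A/G), site 11 (G/U), site 13 (G/C), site 23 (U/C), site 26 (C/U), site 30 (C/G), site 37 (G/A), site 38 (U/C).
That gives 8 mismatches out of 38 aligned sites, so the Hamming distance is 8.

8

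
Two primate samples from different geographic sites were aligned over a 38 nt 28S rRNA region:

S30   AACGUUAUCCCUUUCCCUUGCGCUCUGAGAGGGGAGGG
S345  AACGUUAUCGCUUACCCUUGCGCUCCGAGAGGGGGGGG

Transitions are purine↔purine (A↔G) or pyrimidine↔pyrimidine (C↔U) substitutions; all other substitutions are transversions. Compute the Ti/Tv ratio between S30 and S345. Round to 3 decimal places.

Differing sites — 10:C/G (Tv); 14:U/A (Tv); 26:U/C (Ti); 35:A/G (Ti).
Of the 4 differences, 2 transitions and 2 transversions, so Ti/Tv = 2/2 = 1.000.

1.000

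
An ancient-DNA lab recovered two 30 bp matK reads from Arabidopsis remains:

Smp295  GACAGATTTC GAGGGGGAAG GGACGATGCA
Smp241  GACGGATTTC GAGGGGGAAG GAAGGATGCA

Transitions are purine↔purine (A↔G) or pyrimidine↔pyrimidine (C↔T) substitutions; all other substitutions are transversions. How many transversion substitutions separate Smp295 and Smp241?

1

Mismatches occur at site 4 (A→G, transition), site 22 (G→A, transition), site 24 (C→G, transversion).
Of the 3 differences, 2 transitions and 1 transversion, so the answer is 1.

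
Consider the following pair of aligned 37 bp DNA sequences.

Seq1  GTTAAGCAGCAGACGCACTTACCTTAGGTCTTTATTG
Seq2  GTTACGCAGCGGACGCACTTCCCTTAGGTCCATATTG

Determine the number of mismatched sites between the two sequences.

Mismatches occur at site 5 (A→C), site 11 (A→G), site 21 (A→C), site 31 (T→C), site 32 (T→A).
That gives 5 mismatches out of 37 aligned sites, so the Hamming distance is 5.

5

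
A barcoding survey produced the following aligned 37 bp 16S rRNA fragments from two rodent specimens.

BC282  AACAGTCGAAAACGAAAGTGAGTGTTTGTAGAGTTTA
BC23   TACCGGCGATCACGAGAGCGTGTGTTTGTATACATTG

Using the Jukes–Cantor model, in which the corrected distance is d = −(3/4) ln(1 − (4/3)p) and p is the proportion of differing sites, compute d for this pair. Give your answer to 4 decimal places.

0.4248

The sequences differ at positions 1 (A/T), 4 (A/C), 6 (T/G), 10 (A/T), 11 (A/C), 16 (A/G), 19 (T/C), 21 (A/T), 31 (G/T), 33 (G/C), 34 (T/A), 37 (A/G).
p = 12/37 = 0.324324.
d = −0.75 · ln(1 − (4/3)·0.324324) = −0.75 · ln(0.567568) = −0.75 · (-0.566395) = 0.4248.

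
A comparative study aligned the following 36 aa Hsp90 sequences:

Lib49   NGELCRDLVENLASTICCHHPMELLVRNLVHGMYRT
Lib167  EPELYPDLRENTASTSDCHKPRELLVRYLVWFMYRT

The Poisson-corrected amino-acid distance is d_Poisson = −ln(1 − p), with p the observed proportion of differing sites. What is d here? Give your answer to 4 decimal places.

The sequences differ at positions 1 (N/E), 2 (G/P), 5 (C/Y), 6 (R/P), 9 (V/R), 12 (L/T), 16 (I/S), 17 (C/D), 20 (H/K), 22 (M/R), 28 (N/Y), 31 (H/W), 32 (G/F).
p = 13/36 = 0.361111.
d = −ln(1 − 0.361111) = −ln(0.638889) = 0.4480.

0.4480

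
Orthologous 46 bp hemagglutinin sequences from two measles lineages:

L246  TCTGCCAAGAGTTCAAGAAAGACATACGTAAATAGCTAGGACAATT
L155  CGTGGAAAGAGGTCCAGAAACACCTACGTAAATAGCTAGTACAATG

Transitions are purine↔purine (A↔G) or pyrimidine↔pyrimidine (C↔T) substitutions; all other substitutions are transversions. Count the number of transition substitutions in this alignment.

Mismatches occur at site 1 (T→C, transition), site 2 (C→G, transversion), site 5 (C→G, transversion), site 6 (C→A, transversion), site 12 (T→G, transversion), site 15 (A→C, transversion), site 21 (G→C, transversion), site 24 (A→C, transversion), site 40 (G→T, transversion), site 46 (T→G, transversion).
Of the 10 differences, 1 transition and 9 transversions, so the answer is 1.

1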